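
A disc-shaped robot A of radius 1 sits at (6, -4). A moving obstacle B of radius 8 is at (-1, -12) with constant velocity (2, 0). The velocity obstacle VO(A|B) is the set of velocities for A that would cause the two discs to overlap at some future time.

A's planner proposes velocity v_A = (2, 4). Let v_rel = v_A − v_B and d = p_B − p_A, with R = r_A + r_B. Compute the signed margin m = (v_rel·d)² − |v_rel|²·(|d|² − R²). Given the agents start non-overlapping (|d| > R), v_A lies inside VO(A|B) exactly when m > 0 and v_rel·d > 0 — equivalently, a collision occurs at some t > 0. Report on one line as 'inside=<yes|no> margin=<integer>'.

d = (-7, -8),  |d|² = 113;  R = 1+8 = 9,  c = 113−9² = 32
v_rel = (0, 4),  |v_rel|² = 16;  v_rel·d = (0)·(-7) + (4)·(-8) = -32
16·t² + 64·t + 32 = 0  ⇒  m = (-32)² − 16·32 = 512
m = 512 > 0,  v_rel·d = -32 < 0  ⇒  outside

inside=no margin=512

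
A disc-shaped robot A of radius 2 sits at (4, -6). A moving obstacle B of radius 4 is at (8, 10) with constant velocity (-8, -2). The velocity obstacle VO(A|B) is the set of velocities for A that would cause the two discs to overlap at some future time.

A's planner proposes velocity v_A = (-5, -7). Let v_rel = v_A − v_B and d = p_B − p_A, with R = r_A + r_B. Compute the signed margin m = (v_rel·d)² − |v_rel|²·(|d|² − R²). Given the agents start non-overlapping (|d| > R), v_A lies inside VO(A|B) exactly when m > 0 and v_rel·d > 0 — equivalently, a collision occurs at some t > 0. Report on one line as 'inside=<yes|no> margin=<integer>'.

d = (4, 16),  |d|² = 272;  R = 2+4 = 6,  c = 272−6² = 236
v_rel = (3, -5),  |v_rel|² = 34;  v_rel·d = (3)·(4) + (-5)·(16) = -68
34·t² + 136·t + 236 = 0  ⇒  m = (-68)² − 34·236 = -3400
m = -3400 < 0,  v_rel·d = -68 < 0  ⇒  outside

inside=no margin=-3400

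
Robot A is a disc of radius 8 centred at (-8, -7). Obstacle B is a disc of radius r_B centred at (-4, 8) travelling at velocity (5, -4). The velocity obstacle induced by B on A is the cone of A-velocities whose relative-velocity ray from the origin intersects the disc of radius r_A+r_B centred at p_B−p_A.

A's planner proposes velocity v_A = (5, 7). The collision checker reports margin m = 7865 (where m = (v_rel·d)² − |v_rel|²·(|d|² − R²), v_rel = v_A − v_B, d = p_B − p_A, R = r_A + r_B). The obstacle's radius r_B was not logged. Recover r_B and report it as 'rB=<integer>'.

m = 7865
d = (4, 15);  v_rel = (0, 11),  |v_rel|² = 121
v_rel×d = (0)·(15) − (11)·(4) = -44
since m = R²·121 − (-44)²:  R² = (1936 + 7865) / 121 = 81
R = √81 = 9  ⇒  r_B = 9 − 8 = 1

rB=1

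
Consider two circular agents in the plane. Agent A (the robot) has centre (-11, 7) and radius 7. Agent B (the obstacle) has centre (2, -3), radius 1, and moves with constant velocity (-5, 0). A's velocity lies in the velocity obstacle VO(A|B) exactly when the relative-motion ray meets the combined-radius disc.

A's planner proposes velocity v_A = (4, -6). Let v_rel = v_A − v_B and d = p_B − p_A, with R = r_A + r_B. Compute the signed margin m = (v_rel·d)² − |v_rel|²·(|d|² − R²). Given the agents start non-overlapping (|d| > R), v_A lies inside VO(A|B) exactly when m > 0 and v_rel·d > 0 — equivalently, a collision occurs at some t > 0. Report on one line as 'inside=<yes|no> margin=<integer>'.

d = (13, -10),  |d|² = 269;  R = 7+1 = 8,  c = 269−8² = 205
v_rel = (9, -6),  |v_rel|² = 117;  v_rel·d = (9)·(13) + (-6)·(-10) = 177
117·t² − 354·t + 205 = 0  ⇒  m = 177² − 117·205 = 7344
m = 7344 > 0,  v_rel·d = 177 > 0  ⇒  inside

inside=yes margin=7344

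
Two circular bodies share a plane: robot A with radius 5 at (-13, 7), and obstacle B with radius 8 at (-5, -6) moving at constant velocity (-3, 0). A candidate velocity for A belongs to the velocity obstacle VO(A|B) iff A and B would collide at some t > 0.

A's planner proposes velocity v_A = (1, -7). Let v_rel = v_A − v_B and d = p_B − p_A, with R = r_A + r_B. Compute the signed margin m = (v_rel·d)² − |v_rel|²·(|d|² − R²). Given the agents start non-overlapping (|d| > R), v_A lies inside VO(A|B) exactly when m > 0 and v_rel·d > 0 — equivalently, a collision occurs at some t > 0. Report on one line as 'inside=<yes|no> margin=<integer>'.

d = (8, -13),  |d|² = 233;  R = 5+8 = 13,  c = 233−13² = 64
v_rel = (4, -7),  |v_rel|² = 65;  v_rel·d = (4)·(8) + (-7)·(-13) = 123
65·t² − 246·t + 64 = 0  ⇒  m = 123² − 65·64 = 10969
m = 10969 > 0,  v_rel·d = 123 > 0  ⇒  inside

inside=yes margin=10969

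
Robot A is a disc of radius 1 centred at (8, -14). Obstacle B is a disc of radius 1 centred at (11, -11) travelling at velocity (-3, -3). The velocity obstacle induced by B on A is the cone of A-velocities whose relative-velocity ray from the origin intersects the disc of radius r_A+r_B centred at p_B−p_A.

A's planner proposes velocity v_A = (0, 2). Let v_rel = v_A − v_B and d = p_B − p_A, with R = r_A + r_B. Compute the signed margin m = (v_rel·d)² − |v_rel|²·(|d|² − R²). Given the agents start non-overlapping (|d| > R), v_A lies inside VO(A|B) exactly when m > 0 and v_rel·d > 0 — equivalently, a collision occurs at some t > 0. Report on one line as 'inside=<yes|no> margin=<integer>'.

d = (3, 3),  |d|² = 18;  R = 1+1 = 2,  c = 18−2² = 14
v_rel = (3, 5),  |v_rel|² = 34;  v_rel·d = (3)·(3) + (5)·(3) = 24
34·t² − 48·t + 14 = 0  ⇒  m = 24² − 34·14 = 100
m = 100 > 0,  v_rel·d = 24 > 0  ⇒  inside

inside=yes margin=100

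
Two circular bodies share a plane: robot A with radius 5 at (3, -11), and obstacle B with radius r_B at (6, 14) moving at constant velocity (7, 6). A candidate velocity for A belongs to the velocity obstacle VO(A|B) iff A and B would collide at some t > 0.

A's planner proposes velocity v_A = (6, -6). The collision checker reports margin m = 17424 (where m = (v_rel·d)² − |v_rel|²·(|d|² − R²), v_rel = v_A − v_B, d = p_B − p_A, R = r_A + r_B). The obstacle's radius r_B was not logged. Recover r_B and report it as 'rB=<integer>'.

m = 17424
d = (3, 25);  v_rel = (-1, -12),  |v_rel|² = 145
v_rel×d = (-1)·(25) − (-12)·(3) = 11
since m = R²·145 − 11²:  R² = (121 + 17424) / 145 = 121
R = √121 = 11  ⇒  r_B = 11 − 5 = 6

rB=6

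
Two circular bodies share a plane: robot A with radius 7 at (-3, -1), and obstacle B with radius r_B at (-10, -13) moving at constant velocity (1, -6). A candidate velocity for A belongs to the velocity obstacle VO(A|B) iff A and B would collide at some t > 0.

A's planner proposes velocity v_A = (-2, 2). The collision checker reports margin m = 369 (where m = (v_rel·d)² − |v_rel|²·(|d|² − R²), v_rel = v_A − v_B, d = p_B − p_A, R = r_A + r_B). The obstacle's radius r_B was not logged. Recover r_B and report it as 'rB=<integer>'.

m = 369
d = (-7, -12);  v_rel = (-3, 8),  |v_rel|² = 73
v_rel×d = (-3)·(-12) − (8)·(-7) = 92
since m = R²·73 − 92²:  R² = (8464 + 369) / 73 = 121
R = √121 = 11  ⇒  r_B = 11 − 7 = 4

rB=4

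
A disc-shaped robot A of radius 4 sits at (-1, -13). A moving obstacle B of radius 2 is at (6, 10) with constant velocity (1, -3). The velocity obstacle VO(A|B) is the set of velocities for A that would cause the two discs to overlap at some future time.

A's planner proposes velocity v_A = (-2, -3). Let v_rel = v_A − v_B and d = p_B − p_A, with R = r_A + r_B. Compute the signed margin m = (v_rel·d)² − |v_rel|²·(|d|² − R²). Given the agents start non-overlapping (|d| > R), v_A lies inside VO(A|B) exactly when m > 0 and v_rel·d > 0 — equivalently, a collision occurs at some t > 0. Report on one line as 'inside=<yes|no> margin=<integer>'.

d = (7, 23),  |d|² = 578;  R = 4+2 = 6,  c = 578−6² = 542
v_rel = (-3, 0),  |v_rel|² = 9;  v_rel·d = (-3)·(7) + (0)·(23) = -21
9·t² + 42·t + 542 = 0  ⇒  m = (-21)² − 9·542 = -4437
m = -4437 < 0,  v_rel·d = -21 < 0  ⇒  outside

inside=no margin=-4437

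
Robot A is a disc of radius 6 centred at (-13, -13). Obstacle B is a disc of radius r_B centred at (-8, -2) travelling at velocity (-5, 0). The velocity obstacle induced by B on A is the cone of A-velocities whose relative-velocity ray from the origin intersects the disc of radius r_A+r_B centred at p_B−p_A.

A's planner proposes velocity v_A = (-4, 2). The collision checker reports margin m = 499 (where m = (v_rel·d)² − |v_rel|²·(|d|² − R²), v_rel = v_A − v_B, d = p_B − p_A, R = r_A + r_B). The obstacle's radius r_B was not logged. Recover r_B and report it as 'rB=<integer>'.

m = 499
d = (5, 11);  v_rel = (1, 2),  |v_rel|² = 5
v_rel×d = (1)·(11) − (2)·(5) = 1
since m = R²·5 − 1²:  R² = (1 + 499) / 5 = 100
R = √100 = 10  ⇒  r_B = 10 − 6 = 4

rB=4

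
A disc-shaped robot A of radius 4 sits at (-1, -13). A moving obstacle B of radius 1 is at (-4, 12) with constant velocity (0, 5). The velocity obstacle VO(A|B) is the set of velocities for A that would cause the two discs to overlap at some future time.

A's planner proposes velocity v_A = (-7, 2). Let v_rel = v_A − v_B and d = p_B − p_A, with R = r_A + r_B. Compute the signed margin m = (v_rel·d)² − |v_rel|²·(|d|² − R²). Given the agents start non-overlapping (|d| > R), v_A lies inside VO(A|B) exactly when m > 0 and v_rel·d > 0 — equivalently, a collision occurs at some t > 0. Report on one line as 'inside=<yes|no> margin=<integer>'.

d = (-3, 25),  |d|² = 634;  R = 4+1 = 5,  c = 634−5² = 609
v_rel = (-7, -3),  |v_rel|² = 58;  v_rel·d = (-7)·(-3) + (-3)·(25) = -54
58·t² + 108·t + 609 = 0  ⇒  m = (-54)² − 58·609 = -32406
m = -32406 < 0,  v_rel·d = -54 < 0  ⇒  outside

inside=no margin=-32406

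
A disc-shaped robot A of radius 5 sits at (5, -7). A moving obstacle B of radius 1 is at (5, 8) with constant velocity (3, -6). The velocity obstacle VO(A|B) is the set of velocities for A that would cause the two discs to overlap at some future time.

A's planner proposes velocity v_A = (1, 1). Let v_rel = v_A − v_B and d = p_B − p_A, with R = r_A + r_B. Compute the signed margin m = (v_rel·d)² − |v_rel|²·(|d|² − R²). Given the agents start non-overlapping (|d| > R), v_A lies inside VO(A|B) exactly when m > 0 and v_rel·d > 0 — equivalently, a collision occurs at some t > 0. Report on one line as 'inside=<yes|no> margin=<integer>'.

d = (0, 15),  |d|² = 225;  R = 5+1 = 6,  c = 225−6² = 189
v_rel = (-2, 7),  |v_rel|² = 53;  v_rel·d = (-2)·(0) + (7)·(15) = 105
53·t² − 210·t + 189 = 0  ⇒  m = 105² − 53·189 = 1008
m = 1008 > 0,  v_rel·d = 105 > 0  ⇒  inside

inside=yes margin=1008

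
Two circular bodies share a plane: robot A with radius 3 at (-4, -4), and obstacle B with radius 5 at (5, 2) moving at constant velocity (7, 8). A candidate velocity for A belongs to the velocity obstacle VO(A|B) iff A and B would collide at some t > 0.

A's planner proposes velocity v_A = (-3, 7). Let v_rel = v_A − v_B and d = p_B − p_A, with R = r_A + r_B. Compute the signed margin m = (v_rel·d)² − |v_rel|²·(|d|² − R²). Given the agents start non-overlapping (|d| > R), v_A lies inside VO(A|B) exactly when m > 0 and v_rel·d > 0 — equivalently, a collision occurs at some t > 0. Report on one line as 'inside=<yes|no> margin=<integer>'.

d = (9, 6),  |d|² = 117;  R = 3+5 = 8,  c = 117−8² = 53
v_rel = (-10, -1),  |v_rel|² = 101;  v_rel·d = (-10)·(9) + (-1)·(6) = -96
101·t² + 192·t + 53 = 0  ⇒  m = (-96)² − 101·53 = 3863
m = 3863 > 0,  v_rel·d = -96 < 0  ⇒  outside

inside=no margin=3863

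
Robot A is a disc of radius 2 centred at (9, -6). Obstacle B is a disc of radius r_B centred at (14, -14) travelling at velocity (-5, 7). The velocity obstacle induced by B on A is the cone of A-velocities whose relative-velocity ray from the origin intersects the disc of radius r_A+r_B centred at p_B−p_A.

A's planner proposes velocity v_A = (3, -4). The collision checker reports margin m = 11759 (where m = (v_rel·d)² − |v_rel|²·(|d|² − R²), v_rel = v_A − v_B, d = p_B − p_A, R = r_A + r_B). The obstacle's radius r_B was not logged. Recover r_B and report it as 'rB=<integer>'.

m = 11759
d = (5, -8);  v_rel = (8, -11),  |v_rel|² = 185
v_rel×d = (8)·(-8) − (-11)·(5) = -9
since m = R²·185 − (-9)²:  R² = (81 + 11759) / 185 = 64
R = √64 = 8  ⇒  r_B = 8 − 2 = 6

rB=6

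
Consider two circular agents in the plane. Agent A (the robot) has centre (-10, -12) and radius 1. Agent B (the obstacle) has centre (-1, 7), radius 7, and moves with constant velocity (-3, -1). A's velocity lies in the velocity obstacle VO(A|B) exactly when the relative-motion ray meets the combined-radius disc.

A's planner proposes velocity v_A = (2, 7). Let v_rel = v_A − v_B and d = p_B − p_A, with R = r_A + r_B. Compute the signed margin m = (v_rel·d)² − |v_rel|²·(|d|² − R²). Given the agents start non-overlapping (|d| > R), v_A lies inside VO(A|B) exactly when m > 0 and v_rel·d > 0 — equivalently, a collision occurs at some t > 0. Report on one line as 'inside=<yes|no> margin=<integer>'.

d = (9, 19),  |d|² = 442;  R = 1+7 = 8,  c = 442−8² = 378
v_rel = (5, 8),  |v_rel|² = 89;  v_rel·d = (5)·(9) + (8)·(19) = 197
89·t² − 394·t + 378 = 0  ⇒  m = 197² − 89·378 = 5167
m = 5167 > 0,  v_rel·d = 197 > 0  ⇒  inside

inside=yes margin=5167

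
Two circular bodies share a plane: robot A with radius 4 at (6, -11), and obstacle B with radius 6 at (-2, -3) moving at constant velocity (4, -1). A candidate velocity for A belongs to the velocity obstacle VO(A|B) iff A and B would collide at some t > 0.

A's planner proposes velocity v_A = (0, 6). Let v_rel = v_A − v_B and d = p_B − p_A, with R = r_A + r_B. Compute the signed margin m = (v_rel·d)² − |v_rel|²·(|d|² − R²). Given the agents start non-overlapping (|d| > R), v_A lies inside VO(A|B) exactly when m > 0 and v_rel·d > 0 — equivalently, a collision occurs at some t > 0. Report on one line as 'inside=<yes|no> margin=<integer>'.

d = (-8, 8),  |d|² = 128;  R = 4+6 = 10,  c = 128−10² = 28
v_rel = (-4, 7),  |v_rel|² = 65;  v_rel·d = (-4)·(-8) + (7)·(8) = 88
65·t² − 176·t + 28 = 0  ⇒  m = 88² − 65·28 = 5924
m = 5924 > 0,  v_rel·d = 88 > 0  ⇒  inside

inside=yes margin=5924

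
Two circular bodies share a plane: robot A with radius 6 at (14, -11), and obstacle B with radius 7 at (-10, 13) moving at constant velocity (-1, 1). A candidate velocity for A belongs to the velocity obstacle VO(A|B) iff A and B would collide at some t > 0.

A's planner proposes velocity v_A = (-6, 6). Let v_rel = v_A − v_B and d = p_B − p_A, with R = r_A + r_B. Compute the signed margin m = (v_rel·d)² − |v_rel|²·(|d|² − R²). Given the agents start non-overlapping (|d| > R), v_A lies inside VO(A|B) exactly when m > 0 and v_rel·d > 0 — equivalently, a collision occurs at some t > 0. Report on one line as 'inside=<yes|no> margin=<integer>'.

d = (-24, 24),  |d|² = 1152;  R = 6+7 = 13,  c = 1152−13² = 983
v_rel = (-5, 5),  |v_rel|² = 50;  v_rel·d = (-5)·(-24) + (5)·(24) = 240
50·t² − 480·t + 983 = 0  ⇒  m = 240² − 50·983 = 8450
m = 8450 > 0,  v_rel·d = 240 > 0  ⇒  inside

inside=yes margin=8450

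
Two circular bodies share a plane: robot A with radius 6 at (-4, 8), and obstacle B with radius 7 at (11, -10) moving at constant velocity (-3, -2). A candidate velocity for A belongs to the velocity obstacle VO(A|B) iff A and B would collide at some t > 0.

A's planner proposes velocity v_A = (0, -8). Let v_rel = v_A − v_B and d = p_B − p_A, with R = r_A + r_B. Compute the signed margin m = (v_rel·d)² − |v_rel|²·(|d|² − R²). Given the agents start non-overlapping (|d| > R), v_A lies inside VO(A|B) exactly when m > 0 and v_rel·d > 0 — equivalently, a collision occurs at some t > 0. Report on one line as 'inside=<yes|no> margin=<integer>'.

d = (15, -18),  |d|² = 549;  R = 6+7 = 13,  c = 549−13² = 380
v_rel = (3, -6),  |v_rel|² = 45;  v_rel·d = (3)·(15) + (-6)·(-18) = 153
45·t² − 306·t + 380 = 0  ⇒  m = 153² − 45·380 = 6309
m = 6309 > 0,  v_rel·d = 153 > 0  ⇒  inside

inside=yes margin=6309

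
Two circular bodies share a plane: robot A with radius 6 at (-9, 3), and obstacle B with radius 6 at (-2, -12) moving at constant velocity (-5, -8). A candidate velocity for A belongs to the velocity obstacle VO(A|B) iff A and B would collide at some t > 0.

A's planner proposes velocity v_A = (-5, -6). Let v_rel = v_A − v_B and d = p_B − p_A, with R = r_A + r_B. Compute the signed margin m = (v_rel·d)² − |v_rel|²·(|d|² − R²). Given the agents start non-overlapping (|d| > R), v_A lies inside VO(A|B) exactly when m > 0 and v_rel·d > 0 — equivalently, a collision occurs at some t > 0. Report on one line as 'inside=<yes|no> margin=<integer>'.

d = (7, -15),  |d|² = 274;  R = 6+6 = 12,  c = 274−12² = 130
v_rel = (0, 2),  |v_rel|² = 4;  v_rel·d = (0)·(7) + (2)·(-15) = -30
4·t² + 60·t + 130 = 0  ⇒  m = (-30)² − 4·130 = 380
m = 380 > 0,  v_rel·d = -30 < 0  ⇒  outside

inside=no margin=380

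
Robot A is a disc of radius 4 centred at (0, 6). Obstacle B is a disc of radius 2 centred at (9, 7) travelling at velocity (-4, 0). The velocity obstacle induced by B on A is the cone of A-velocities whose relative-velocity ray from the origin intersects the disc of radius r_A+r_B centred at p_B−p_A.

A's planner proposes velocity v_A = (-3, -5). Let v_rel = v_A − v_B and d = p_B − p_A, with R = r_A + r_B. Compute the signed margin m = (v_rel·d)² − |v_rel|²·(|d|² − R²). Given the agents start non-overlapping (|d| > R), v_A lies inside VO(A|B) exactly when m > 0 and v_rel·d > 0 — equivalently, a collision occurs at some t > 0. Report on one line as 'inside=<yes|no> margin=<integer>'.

d = (9, 1),  |d|² = 82;  R = 4+2 = 6,  c = 82−6² = 46
v_rel = (1, -5),  |v_rel|² = 26;  v_rel·d = (1)·(9) + (-5)·(1) = 4
26·t² − 8·t + 46 = 0  ⇒  m = 4² − 26·46 = -1180
m = -1180 < 0,  v_rel·d = 4 > 0  ⇒  outside

inside=no margin=-1180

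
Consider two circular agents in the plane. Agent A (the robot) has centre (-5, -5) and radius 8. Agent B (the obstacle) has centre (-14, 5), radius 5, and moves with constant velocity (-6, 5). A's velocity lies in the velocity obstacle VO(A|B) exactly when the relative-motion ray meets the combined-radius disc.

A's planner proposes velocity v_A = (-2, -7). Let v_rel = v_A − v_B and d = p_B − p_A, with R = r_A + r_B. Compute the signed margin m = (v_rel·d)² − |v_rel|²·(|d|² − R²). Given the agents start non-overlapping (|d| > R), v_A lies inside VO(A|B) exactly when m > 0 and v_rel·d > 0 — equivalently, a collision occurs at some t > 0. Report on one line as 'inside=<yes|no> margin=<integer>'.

d = (-9, 10),  |d|² = 181;  R = 8+5 = 13,  c = 181−13² = 12
v_rel = (4, -12),  |v_rel|² = 160;  v_rel·d = (4)·(-9) + (-12)·(10) = -156
160·t² + 312·t + 12 = 0  ⇒  m = (-156)² − 160·12 = 22416
m = 22416 > 0,  v_rel·d = -156 < 0  ⇒  outside

inside=no margin=22416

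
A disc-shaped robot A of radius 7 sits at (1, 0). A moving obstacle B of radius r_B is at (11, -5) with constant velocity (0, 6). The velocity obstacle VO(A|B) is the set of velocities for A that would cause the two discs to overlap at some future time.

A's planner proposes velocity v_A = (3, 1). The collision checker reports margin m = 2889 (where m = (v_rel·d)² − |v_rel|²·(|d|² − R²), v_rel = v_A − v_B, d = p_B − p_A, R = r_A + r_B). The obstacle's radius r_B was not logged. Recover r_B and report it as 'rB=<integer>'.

m = 2889
d = (10, -5);  v_rel = (3, -5),  |v_rel|² = 34
v_rel×d = (3)·(-5) − (-5)·(10) = 35
since m = R²·34 − 35²:  R² = (1225 + 2889) / 34 = 121
R = √121 = 11  ⇒  r_B = 11 − 7 = 4

rB=4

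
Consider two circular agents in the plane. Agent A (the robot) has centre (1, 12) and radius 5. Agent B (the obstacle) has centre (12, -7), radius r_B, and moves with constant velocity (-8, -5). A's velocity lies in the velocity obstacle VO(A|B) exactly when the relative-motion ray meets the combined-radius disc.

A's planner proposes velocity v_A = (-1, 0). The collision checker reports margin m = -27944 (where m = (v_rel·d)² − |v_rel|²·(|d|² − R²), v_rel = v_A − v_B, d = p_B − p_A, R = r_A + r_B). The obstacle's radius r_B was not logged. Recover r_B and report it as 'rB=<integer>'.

m = -27944
d = (11, -19);  v_rel = (7, 5),  |v_rel|² = 74
v_rel×d = (7)·(-19) − (5)·(11) = -188
since m = R²·74 − (-188)²:  R² = (35344 + -27944) / 74 = 100
R = √100 = 10  ⇒  r_B = 10 − 5 = 5

rB=5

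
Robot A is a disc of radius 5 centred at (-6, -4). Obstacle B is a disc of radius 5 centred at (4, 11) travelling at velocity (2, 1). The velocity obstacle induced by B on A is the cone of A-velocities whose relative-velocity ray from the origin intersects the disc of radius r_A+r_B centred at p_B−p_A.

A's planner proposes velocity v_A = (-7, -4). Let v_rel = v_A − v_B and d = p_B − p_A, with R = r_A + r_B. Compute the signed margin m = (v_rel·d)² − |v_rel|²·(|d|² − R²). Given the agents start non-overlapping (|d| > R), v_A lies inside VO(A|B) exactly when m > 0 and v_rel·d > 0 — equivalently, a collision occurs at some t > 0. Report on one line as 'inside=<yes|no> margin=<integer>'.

d = (10, 15),  |d|² = 325;  R = 5+5 = 10,  c = 325−10² = 225
v_rel = (-9, -5),  |v_rel|² = 106;  v_rel·d = (-9)·(10) + (-5)·(15) = -165
106·t² + 330·t + 225 = 0  ⇒  m = (-165)² − 106·225 = 3375
m = 3375 > 0,  v_rel·d = -165 < 0  ⇒  outside

inside=no margin=3375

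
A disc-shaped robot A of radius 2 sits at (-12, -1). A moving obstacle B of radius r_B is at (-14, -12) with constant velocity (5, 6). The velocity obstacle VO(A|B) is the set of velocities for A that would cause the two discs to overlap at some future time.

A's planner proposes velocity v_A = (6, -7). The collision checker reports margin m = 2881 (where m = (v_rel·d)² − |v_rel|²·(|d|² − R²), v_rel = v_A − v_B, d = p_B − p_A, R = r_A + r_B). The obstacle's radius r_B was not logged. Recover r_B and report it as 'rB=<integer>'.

m = 2881
d = (-2, -11);  v_rel = (1, -13),  |v_rel|² = 170
v_rel×d = (1)·(-11) − (-13)·(-2) = -37
since m = R²·170 − (-37)²:  R² = (1369 + 2881) / 170 = 25
R = √25 = 5  ⇒  r_B = 5 − 2 = 3

rB=3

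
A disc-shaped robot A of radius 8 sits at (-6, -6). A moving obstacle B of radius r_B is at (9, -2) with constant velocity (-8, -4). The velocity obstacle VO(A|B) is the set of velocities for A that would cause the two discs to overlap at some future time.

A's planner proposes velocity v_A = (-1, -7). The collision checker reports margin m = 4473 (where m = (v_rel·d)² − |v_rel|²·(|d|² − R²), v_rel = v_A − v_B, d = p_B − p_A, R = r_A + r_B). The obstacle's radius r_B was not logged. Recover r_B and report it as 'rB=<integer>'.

m = 4473
d = (15, 4);  v_rel = (7, -3),  |v_rel|² = 58
v_rel×d = (7)·(4) − (-3)·(15) = 73
since m = R²·58 − 73²:  R² = (5329 + 4473) / 58 = 169
R = √169 = 13  ⇒  r_B = 13 − 8 = 5

rB=5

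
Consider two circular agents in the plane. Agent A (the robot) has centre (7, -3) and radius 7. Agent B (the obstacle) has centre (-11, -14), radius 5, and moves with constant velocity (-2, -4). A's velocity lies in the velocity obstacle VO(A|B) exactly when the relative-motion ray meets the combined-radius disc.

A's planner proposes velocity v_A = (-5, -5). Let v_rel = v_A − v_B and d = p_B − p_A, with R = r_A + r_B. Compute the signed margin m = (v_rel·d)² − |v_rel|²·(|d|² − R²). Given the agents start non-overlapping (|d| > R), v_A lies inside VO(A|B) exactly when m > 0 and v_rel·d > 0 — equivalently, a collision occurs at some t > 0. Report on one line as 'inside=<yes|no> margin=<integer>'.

d = (-18, -11),  |d|² = 445;  R = 7+5 = 12,  c = 445−12² = 301
v_rel = (-3, -1),  |v_rel|² = 10;  v_rel·d = (-3)·(-18) + (-1)·(-11) = 65
10·t² − 130·t + 301 = 0  ⇒  m = 65² − 10·301 = 1215
m = 1215 > 0,  v_rel·d = 65 > 0  ⇒  inside

inside=yes margin=1215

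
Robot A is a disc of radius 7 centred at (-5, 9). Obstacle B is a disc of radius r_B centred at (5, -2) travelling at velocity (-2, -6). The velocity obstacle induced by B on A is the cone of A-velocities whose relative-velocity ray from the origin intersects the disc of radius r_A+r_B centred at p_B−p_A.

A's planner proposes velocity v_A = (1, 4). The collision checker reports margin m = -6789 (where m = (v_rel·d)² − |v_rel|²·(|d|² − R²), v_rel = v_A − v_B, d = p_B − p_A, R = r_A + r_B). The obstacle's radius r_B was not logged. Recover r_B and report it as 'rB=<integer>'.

m = -6789
d = (10, -11);  v_rel = (3, 10),  |v_rel|² = 109
v_rel×d = (3)·(-11) − (10)·(10) = -133
since m = R²·109 − (-133)²:  R² = (17689 + -6789) / 109 = 100
R = √100 = 10  ⇒  r_B = 10 − 7 = 3

rB=3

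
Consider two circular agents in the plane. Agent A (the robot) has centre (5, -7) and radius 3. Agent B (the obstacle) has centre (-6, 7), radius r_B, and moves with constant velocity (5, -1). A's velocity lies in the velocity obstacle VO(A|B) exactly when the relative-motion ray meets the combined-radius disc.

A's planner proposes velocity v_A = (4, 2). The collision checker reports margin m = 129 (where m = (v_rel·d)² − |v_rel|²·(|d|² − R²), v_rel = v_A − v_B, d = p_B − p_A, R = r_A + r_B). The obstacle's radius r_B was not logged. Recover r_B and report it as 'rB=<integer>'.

m = 129
d = (-11, 14);  v_rel = (-1, 3),  |v_rel|² = 10
v_rel×d = (-1)·(14) − (3)·(-11) = 19
since m = R²·10 − 19²:  R² = (361 + 129) / 10 = 49
R = √49 = 7  ⇒  r_B = 7 − 3 = 4

rB=4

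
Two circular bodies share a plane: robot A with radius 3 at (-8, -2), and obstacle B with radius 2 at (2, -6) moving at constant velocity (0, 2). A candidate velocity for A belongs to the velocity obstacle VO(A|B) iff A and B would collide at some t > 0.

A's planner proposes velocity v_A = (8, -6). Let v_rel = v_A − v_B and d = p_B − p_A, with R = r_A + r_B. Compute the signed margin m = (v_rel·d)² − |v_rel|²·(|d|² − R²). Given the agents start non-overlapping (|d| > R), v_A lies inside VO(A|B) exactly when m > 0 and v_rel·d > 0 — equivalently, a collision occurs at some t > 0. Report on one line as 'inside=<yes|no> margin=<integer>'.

d = (10, -4),  |d|² = 116;  R = 3+2 = 5,  c = 116−5² = 91
v_rel = (8, -8),  |v_rel|² = 128;  v_rel·d = (8)·(10) + (-8)·(-4) = 112
128·t² − 224·t + 91 = 0  ⇒  m = 112² − 128·91 = 896
m = 896 > 0,  v_rel·d = 112 > 0  ⇒  inside

inside=yes margin=896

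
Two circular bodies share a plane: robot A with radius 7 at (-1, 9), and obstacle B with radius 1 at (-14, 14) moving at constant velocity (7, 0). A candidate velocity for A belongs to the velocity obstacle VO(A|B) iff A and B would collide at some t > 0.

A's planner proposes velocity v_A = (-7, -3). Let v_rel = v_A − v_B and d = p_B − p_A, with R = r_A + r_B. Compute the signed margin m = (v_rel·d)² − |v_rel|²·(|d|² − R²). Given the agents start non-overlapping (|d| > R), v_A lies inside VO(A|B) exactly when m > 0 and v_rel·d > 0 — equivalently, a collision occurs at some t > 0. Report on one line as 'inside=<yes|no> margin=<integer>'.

d = (-13, 5),  |d|² = 194;  R = 7+1 = 8,  c = 194−8² = 130
v_rel = (-14, -3),  |v_rel|² = 205;  v_rel·d = (-14)·(-13) + (-3)·(5) = 167
205·t² − 334·t + 130 = 0  ⇒  m = 167² − 205·130 = 1239
m = 1239 > 0,  v_rel·d = 167 > 0  ⇒  inside

inside=yes margin=1239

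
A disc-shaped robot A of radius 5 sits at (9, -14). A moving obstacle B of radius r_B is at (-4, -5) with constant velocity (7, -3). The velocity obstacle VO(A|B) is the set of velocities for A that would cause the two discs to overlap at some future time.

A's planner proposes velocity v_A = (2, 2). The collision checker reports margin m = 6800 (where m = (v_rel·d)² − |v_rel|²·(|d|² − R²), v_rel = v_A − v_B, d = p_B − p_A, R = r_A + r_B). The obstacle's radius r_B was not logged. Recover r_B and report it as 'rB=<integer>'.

m = 6800
d = (-13, 9);  v_rel = (-5, 5),  |v_rel|² = 50
v_rel×d = (-5)·(9) − (5)·(-13) = 20
since m = R²·50 − 20²:  R² = (400 + 6800) / 50 = 144
R = √144 = 12  ⇒  r_B = 12 − 5 = 7

rB=7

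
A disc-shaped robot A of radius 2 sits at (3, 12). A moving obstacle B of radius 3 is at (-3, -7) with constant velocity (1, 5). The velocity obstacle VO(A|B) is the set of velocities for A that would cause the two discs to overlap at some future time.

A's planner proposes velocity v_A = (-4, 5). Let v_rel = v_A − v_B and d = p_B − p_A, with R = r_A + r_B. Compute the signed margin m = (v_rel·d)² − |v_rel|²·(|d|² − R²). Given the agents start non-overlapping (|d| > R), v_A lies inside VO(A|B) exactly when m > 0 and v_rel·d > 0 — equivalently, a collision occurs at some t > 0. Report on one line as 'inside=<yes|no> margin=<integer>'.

d = (-6, -19),  |d|² = 397;  R = 2+3 = 5,  c = 397−5² = 372
v_rel = (-5, 0),  |v_rel|² = 25;  v_rel·d = (-5)·(-6) + (0)·(-19) = 30
25·t² − 60·t + 372 = 0  ⇒  m = 30² − 25·372 = -8400
m = -8400 < 0,  v_rel·d = 30 > 0  ⇒  outside

inside=no margin=-8400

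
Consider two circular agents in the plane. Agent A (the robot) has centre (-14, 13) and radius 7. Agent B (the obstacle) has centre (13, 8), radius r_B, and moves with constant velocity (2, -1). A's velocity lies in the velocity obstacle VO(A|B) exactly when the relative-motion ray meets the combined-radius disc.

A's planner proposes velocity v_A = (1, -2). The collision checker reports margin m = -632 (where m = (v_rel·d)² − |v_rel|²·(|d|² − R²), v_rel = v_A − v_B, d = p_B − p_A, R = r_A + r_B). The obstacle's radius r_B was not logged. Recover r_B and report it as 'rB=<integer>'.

m = -632
d = (27, -5);  v_rel = (-1, -1),  |v_rel|² = 2
v_rel×d = (-1)·(-5) − (-1)·(27) = 32
since m = R²·2 − 32²:  R² = (1024 + -632) / 2 = 196
R = √196 = 14  ⇒  r_B = 14 − 7 = 7

rB=7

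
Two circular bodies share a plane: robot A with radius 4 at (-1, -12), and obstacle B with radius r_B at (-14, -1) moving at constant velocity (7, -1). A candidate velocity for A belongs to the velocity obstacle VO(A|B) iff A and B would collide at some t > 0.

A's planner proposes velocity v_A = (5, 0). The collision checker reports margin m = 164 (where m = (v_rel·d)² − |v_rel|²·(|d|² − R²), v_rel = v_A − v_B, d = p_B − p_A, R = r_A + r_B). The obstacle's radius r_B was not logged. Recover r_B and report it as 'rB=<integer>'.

m = 164
d = (-13, 11);  v_rel = (-2, 1),  |v_rel|² = 5
v_rel×d = (-2)·(11) − (1)·(-13) = -9
since m = R²·5 − (-9)²:  R² = (81 + 164) / 5 = 49
R = √49 = 7  ⇒  r_B = 7 − 4 = 3

rB=3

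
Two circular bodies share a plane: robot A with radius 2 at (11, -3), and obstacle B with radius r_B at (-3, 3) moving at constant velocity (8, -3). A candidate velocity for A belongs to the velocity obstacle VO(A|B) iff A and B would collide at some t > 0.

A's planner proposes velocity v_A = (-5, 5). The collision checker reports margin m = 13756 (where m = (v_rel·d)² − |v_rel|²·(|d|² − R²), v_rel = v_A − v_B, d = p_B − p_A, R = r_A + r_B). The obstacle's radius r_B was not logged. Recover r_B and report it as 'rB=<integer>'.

m = 13756
d = (-14, 6);  v_rel = (-13, 8),  |v_rel|² = 233
v_rel×d = (-13)·(6) − (8)·(-14) = 34
since m = R²·233 − 34²:  R² = (1156 + 13756) / 233 = 64
R = √64 = 8  ⇒  r_B = 8 − 2 = 6

rB=6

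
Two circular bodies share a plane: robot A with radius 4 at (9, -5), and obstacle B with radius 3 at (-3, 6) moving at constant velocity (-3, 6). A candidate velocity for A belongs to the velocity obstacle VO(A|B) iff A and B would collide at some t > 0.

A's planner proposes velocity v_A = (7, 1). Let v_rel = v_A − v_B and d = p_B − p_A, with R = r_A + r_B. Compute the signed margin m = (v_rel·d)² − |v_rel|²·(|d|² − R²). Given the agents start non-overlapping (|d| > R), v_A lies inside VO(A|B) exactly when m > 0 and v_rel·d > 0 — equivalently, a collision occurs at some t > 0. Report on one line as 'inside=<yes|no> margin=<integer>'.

d = (-12, 11),  |d|² = 265;  R = 4+3 = 7,  c = 265−7² = 216
v_rel = (10, -5),  |v_rel|² = 125;  v_rel·d = (10)·(-12) + (-5)·(11) = -175
125·t² + 350·t + 216 = 0  ⇒  m = (-175)² − 125·216 = 3625
m = 3625 > 0,  v_rel·d = -175 < 0  ⇒  outside

inside=no margin=3625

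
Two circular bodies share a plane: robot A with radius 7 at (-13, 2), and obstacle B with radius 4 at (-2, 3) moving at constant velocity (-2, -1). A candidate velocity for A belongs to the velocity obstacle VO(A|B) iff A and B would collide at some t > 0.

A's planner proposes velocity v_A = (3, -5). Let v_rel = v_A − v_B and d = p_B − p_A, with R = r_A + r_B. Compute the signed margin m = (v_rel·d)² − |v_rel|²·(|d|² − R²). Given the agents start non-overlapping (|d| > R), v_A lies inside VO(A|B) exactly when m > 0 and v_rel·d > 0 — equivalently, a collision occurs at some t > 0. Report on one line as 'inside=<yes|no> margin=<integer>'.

d = (11, 1),  |d|² = 122;  R = 7+4 = 11,  c = 122−11² = 1
v_rel = (5, -4),  |v_rel|² = 41;  v_rel·d = (5)·(11) + (-4)·(1) = 51
41·t² − 102·t + 1 = 0  ⇒  m = 51² − 41·1 = 2560
m = 2560 > 0,  v_rel·d = 51 > 0  ⇒  inside

inside=yes margin=2560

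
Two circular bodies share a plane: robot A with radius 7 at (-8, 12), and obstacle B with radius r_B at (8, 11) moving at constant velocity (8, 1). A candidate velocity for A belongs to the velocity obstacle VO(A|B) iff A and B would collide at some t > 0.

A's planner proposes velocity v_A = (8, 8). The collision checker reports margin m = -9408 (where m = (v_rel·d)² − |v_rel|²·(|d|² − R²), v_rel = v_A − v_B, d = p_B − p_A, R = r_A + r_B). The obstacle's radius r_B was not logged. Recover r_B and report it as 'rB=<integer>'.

m = -9408
d = (16, -1);  v_rel = (0, 7),  |v_rel|² = 49
v_rel×d = (0)·(-1) − (7)·(16) = -112
since m = R²·49 − (-112)²:  R² = (12544 + -9408) / 49 = 64
R = √64 = 8  ⇒  r_B = 8 − 7 = 1

rB=1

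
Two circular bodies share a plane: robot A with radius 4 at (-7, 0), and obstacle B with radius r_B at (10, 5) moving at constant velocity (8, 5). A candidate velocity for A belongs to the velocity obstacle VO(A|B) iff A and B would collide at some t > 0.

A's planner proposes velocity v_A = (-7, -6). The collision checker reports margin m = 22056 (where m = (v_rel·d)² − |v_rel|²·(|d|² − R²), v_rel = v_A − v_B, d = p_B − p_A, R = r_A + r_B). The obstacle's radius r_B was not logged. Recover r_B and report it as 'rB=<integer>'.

m = 22056
d = (17, 5);  v_rel = (-15, -11),  |v_rel|² = 346
v_rel×d = (-15)·(5) − (-11)·(17) = 112
since m = R²·346 − 112²:  R² = (12544 + 22056) / 346 = 100
R = √100 = 10  ⇒  r_B = 10 − 4 = 6

rB=6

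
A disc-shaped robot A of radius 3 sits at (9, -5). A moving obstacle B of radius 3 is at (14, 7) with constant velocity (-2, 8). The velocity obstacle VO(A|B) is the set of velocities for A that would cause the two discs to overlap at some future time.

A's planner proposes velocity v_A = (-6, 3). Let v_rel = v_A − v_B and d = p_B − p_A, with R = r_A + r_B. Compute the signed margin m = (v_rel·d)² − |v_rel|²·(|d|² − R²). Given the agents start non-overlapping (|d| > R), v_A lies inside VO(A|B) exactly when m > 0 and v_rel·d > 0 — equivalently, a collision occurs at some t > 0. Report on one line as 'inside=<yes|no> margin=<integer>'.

d = (5, 12),  |d|² = 169;  R = 3+3 = 6,  c = 169−6² = 133
v_rel = (-4, -5),  |v_rel|² = 41;  v_rel·d = (-4)·(5) + (-5)·(12) = -80
41·t² + 160·t + 133 = 0  ⇒  m = (-80)² − 41·133 = 947
m = 947 > 0,  v_rel·d = -80 < 0  ⇒  outside

inside=no margin=947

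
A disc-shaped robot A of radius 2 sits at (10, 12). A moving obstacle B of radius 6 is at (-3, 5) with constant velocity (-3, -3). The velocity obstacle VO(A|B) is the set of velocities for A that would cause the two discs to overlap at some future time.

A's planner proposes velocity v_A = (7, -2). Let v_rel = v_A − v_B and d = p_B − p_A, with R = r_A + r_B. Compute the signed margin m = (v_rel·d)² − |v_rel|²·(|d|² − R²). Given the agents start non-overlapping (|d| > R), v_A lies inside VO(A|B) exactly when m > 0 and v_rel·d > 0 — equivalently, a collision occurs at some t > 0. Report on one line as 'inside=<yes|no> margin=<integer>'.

d = (-13, -7),  |d|² = 218;  R = 2+6 = 8,  c = 218−8² = 154
v_rel = (10, 1),  |v_rel|² = 101;  v_rel·d = (10)·(-13) + (1)·(-7) = -137
101·t² + 274·t + 154 = 0  ⇒  m = (-137)² − 101·154 = 3215
m = 3215 > 0,  v_rel·d = -137 < 0  ⇒  outside

inside=no margin=3215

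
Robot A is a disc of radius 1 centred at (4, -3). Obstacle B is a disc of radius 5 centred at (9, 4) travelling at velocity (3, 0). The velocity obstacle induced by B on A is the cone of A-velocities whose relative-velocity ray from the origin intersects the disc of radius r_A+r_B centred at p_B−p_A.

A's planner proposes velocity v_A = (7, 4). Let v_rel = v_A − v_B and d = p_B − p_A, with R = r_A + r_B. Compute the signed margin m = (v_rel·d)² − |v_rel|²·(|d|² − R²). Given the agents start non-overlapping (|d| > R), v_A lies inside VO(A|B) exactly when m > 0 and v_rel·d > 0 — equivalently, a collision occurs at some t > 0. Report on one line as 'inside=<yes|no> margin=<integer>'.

d = (5, 7),  |d|² = 74;  R = 1+5 = 6,  c = 74−6² = 38
v_rel = (4, 4),  |v_rel|² = 32;  v_rel·d = (4)·(5) + (4)·(7) = 48
32·t² − 96·t + 38 = 0  ⇒  m = 48² − 32·38 = 1088
m = 1088 > 0,  v_rel·d = 48 > 0  ⇒  inside

inside=yes margin=1088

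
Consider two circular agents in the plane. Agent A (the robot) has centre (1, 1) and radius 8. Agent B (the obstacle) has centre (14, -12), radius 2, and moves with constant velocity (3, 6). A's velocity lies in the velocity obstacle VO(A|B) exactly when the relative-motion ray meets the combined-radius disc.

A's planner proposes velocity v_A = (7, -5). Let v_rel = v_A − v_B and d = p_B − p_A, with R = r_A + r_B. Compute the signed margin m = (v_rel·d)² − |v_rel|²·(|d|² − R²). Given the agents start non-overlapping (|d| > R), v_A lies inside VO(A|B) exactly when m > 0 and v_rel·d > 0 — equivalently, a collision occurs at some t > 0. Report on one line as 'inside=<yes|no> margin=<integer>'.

d = (13, -13),  |d|² = 338;  R = 8+2 = 10,  c = 338−10² = 238
v_rel = (4, -11),  |v_rel|² = 137;  v_rel·d = (4)·(13) + (-11)·(-13) = 195
137·t² − 390·t + 238 = 0  ⇒  m = 195² − 137·238 = 5419
m = 5419 > 0,  v_rel·d = 195 > 0  ⇒  inside

inside=yes margin=5419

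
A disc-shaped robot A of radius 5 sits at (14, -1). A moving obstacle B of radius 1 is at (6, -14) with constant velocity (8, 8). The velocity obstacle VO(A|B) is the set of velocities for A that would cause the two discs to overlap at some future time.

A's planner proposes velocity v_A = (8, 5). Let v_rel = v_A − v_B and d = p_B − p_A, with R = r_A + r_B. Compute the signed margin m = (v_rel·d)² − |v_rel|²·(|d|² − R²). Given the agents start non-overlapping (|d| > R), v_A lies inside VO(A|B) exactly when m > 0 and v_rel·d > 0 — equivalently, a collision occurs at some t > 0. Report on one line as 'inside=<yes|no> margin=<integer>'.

d = (-8, -13),  |d|² = 233;  R = 5+1 = 6,  c = 233−6² = 197
v_rel = (0, -3),  |v_rel|² = 9;  v_rel·d = (0)·(-8) + (-3)·(-13) = 39
9·t² − 78·t + 197 = 0  ⇒  m = 39² − 9·197 = -252
m = -252 < 0,  v_rel·d = 39 > 0  ⇒  outside

inside=no margin=-252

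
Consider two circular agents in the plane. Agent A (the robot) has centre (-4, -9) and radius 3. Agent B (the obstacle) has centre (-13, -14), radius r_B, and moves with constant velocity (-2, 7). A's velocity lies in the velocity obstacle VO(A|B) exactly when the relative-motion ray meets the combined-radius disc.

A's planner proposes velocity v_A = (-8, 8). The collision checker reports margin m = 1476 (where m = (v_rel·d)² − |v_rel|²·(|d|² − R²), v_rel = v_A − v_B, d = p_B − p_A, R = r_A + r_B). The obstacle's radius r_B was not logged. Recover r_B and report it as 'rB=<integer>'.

m = 1476
d = (-9, -5);  v_rel = (-6, 1),  |v_rel|² = 37
v_rel×d = (-6)·(-5) − (1)·(-9) = 39
since m = R²·37 − 39²:  R² = (1521 + 1476) / 37 = 81
R = √81 = 9  ⇒  r_B = 9 − 3 = 6

rB=6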